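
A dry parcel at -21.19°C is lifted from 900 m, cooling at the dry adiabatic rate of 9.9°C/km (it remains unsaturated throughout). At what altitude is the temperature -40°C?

Height above start = (-21.19 − (-40)) / 9.9 = 1.9 km
Altitude = 900 m + 1900 m = 2800 m

2800 m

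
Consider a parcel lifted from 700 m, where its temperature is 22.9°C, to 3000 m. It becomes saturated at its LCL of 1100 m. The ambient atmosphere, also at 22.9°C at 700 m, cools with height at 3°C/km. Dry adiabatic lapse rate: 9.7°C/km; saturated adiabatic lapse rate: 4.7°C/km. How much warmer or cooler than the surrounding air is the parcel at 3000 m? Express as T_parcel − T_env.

-5.91°C (parcel cooler than environment)

Parcel:
  Dry to 1100 m: -9.7 × 0.4 km = -3.88°C, so T = 19.02°C.
  Saturated to 3000 m: -4.7 × 1.9 km = -8.93°C, so T = 10.09°C.
Environment:
  Environment to 3000 m: -3 × 2.3 km = -6.9°C, so T = 16°C.
T_parcel − T_env = 10.09 − 16 = -5.91°C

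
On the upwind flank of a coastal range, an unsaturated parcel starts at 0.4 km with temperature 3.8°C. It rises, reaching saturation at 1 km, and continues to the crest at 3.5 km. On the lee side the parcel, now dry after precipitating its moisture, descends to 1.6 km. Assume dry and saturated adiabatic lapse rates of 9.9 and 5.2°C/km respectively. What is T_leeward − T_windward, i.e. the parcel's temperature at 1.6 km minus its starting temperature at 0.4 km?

-0.13°C

From 400 m to 1000 m (dry): cools by 9.9 × 0.6 = 5.94°C, giving -2.14°C.
From 1000 m to 3500 m (saturated): cools by 5.2 × 2.5 = 13°C, giving -15.14°C.
From 3500 m to 1600 m (dry descent): warms by 9.9 × 1.9 = 18.81°C, giving 3.67°C.
Net change vs windward start: 3.67 − 3.8 = -0.13°C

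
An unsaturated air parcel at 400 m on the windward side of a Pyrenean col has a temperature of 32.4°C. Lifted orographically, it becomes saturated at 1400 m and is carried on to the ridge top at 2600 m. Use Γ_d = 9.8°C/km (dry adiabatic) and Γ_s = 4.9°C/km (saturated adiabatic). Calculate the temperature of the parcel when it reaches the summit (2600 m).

From 400 m to 1400 m (dry): cools by 9.8 × 1 = 9.8°C, giving 22.6°C.
From 1400 m to 2600 m (saturated): cools by 4.9 × 1.2 = 5.88°C, giving 16.72°C.

16.72°C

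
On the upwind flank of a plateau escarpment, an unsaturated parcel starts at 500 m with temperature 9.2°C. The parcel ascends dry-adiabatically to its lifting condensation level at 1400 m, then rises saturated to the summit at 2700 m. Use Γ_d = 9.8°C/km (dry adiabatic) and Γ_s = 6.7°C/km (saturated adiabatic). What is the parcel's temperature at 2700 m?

500–1400 m, dry: Δz = 0.9 km ⇒ ΔT = -8.82°C; T = 0.38°C
1400–2700 m, saturated: Δz = 1.3 km ⇒ ΔT = -8.71°C; T = -8.33°C

-8.33°C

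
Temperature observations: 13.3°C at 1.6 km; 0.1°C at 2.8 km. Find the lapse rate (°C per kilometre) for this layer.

11°C/km

Γ = −ΔT/Δz = (13.3 − 0.1) / (2800 − 1600) m
  = 13.2°C / 1.2 km = 11°C/km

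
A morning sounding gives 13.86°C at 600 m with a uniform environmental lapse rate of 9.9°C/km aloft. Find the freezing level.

2000 m

Height above start = (13.86 − 0) / 9.9 = 1.4 km
Altitude = 600 m + 1400 m = 2000 m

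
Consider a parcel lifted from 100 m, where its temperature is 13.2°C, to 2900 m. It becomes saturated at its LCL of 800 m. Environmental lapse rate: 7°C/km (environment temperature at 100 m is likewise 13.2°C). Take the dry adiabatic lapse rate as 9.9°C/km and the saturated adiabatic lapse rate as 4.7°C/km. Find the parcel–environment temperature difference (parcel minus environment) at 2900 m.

+2.8°C (parcel warmer than environment)

Parcel:
  100 → 800 m (dry, 9.9°C/km): ΔT = -9.9 × 0.7 = -6.93°C → T = 6.27°C
  800 → 2900 m (saturated, 4.7°C/km): ΔT = -4.7 × 2.1 = -9.87°C → T = -3.6°C
Environment:
  100 → 2900 m (environment, 7°C/km): ΔT = -7 × 2.8 = -19.6°C → T = -6.4°C
T_parcel − T_env = -3.6 − (-6.4) = +2.8°C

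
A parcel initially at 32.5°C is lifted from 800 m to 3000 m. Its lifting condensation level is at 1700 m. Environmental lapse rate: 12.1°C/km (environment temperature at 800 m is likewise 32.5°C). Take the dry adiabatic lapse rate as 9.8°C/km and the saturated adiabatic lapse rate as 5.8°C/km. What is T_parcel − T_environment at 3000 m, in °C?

Parcel:
  800 → 1700 m (dry, 9.8°C/km): ΔT = -9.8 × 0.9 = -8.82°C → T = 23.68°C
  1700 → 3000 m (saturated, 5.8°C/km): ΔT = -5.8 × 1.3 = -7.54°C → T = 16.14°C
Environment:
  800 → 3000 m (environment, 12.1°C/km): ΔT = -12.1 × 2.2 = -26.62°C → T = 5.88°C
T_parcel − T_env = 16.14 − 5.88 = +10.26°C

+10.26°C (parcel warmer than environment)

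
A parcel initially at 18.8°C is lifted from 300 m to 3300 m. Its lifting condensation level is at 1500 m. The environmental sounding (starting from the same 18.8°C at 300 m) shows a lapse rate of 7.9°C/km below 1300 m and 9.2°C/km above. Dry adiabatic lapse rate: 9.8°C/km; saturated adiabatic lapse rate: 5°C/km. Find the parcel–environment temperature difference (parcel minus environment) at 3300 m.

Parcel:
  Dry to 1500 m: -9.8 × 1.2 km = -11.76°C, so T = 7.04°C.
  Saturated to 3300 m: -5 × 1.8 km = -9°C, so T = -1.96°C.
Environment:
  Environment, lower layer to 1300 m: -7.9 × 1 km = -7.9°C, so T = 10.9°C.
  Environment, upper layer to 3300 m: -9.2 × 2 km = -18.4°C, so T = -7.5°C.
T_parcel − T_env = -1.96 − (-7.5) = +5.54°C

+5.54°C (parcel warmer than environment)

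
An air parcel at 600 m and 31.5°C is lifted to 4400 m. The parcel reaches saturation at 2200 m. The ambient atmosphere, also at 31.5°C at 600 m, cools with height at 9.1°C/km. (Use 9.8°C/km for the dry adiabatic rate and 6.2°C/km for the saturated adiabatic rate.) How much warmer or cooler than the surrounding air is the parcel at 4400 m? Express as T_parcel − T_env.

Parcel:
  From 600 m to 2200 m (dry): cools by 9.8 × 1.6 = 15.68°C, giving 15.82°C.
  From 2200 m to 4400 m (saturated): cools by 6.2 × 2.2 = 13.64°C, giving 2.18°C.
Environment:
  From 600 m to 4400 m (environment): cools by 9.1 × 3.8 = 34.58°C, giving -3.08°C.
T_parcel − T_env = 2.18 − (-3.08) = +5.26°C

+5.26°C (parcel warmer than environment)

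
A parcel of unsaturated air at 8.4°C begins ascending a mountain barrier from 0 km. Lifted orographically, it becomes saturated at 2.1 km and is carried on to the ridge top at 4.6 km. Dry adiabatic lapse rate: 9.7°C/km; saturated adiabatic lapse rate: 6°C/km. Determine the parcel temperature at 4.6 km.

-26.97°C

0 → 2100 m (dry, 9.7°C/km): ΔT = -9.7 × 2.1 = -20.37°C → T = -11.97°C
2100 → 4600 m (saturated, 6°C/km): ΔT = -6 × 2.5 = -15°C → T = -26.97°C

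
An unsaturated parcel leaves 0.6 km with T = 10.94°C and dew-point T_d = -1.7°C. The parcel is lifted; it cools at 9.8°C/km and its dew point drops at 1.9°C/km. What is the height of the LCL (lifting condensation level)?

2.2 km

T and T_d converge at 9.8 − 1.9 = 7.9°C per km
Height above start = (10.94 − (-1.7)) / 7.9 = 1.6 km
LCL altitude = 600 m + 1600 m = 2200 m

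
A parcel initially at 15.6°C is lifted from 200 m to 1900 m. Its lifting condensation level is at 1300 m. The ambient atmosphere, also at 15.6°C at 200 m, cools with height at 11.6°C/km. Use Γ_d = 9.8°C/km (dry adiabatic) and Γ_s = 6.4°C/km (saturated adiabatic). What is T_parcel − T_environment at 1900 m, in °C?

+5.1°C (parcel warmer than environment)

Parcel:
  200–1300 m, dry: Δz = 1.1 km ⇒ ΔT = -10.78°C; T = 4.82°C
  1300–1900 m, saturated: Δz = 0.6 km ⇒ ΔT = -3.84°C; T = 0.98°C
Environment:
  200–1900 m, environment: Δz = 1.7 km ⇒ ΔT = -19.72°C; T = -4.12°C
T_parcel − T_env = 0.98 − (-4.12) = +5.1°C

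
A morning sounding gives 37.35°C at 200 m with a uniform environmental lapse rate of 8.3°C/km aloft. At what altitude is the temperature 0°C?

4700 m

Height above start = (37.35 − 0) / 8.3 = 4.5 km
Altitude = 200 m + 4500 m = 4700 m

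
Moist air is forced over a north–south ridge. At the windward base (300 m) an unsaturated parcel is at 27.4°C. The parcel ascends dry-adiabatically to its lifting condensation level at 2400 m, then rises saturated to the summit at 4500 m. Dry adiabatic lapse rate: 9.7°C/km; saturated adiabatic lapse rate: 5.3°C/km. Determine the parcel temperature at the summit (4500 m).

-4.1°C

From 300 m to 2400 m (dry): cools by 9.7 × 2.1 = 20.37°C, giving 7.03°C.
From 2400 m to 4500 m (saturated): cools by 5.3 × 2.1 = 11.13°C, giving -4.1°C.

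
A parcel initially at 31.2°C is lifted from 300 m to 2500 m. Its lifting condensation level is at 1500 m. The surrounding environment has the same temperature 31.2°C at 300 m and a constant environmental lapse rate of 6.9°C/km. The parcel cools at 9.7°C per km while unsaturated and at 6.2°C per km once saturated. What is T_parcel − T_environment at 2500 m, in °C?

-2.66°C (parcel cooler than environment)

Parcel:
  Dry to 1500 m: -9.7 × 1.2 km = -11.64°C, so T = 19.56°C.
  Saturated to 2500 m: -6.2 × 1 km = -6.2°C, so T = 13.36°C.
Environment:
  Environment to 2500 m: -6.9 × 2.2 km = -15.18°C, so T = 16.02°C.
T_parcel − T_env = 13.36 − 16.02 = -2.66°C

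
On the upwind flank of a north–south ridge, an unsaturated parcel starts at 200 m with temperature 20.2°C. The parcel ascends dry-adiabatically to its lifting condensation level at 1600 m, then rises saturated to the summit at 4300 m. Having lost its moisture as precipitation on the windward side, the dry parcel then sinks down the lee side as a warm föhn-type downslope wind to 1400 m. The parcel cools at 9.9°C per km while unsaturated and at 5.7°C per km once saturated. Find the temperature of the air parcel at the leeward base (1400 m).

From 200 m to 1600 m (dry): cools by 9.9 × 1.4 = 13.86°C, giving 6.34°C.
From 1600 m to 4300 m (saturated): cools by 5.7 × 2.7 = 15.39°C, giving -9.05°C.
From 4300 m to 1400 m (dry descent): warms by 9.9 × 2.9 = 28.71°C, giving 19.66°C.

19.66°C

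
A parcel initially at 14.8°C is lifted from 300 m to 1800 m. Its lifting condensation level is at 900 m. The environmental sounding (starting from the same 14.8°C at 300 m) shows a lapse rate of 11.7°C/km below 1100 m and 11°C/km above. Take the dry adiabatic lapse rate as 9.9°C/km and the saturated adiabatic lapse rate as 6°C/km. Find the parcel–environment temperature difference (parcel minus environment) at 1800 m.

Parcel:
  300–900 m, dry: Δz = 0.6 km ⇒ ΔT = -5.94°C; T = 8.86°C
  900–1800 m, saturated: Δz = 0.9 km ⇒ ΔT = -5.4°C; T = 3.46°C
Environment:
  300–1100 m, environment, lower layer: Δz = 0.8 km ⇒ ΔT = -9.36°C; T = 5.44°C
  1100–1800 m, environment, upper layer: Δz = 0.7 km ⇒ ΔT = -7.7°C; T = -2.26°C
T_parcel − T_env = 3.46 − (-2.26) = +5.72°C

+5.72°C (parcel warmer than environment)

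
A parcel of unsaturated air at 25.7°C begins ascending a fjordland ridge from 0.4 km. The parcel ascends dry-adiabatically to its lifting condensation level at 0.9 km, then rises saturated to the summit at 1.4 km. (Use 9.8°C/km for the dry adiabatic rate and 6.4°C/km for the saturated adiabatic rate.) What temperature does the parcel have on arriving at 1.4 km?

17.6°C

From 400 m to 900 m (dry): cools by 9.8 × 0.5 = 4.9°C, giving 20.8°C.
From 900 m to 1400 m (saturated): cools by 6.4 × 0.5 = 3.2°C, giving 17.6°C.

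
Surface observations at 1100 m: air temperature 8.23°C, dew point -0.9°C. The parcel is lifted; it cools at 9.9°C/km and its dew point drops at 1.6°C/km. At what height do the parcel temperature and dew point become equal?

2200 m

T and T_d converge at 9.9 − 1.6 = 8.3°C per km
Height above start = (8.23 − (-0.9)) / 8.3 = 1.1 km
LCL altitude = 1100 m + 1100 m = 2200 m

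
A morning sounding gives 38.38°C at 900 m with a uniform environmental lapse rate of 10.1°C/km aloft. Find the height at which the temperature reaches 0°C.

4700 m

Height above start = (38.38 − 0) / 10.1 = 3.8 km
Altitude = 900 m + 3800 m = 4700 m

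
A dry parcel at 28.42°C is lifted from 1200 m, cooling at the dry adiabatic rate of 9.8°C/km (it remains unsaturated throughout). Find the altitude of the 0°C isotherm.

4100 m

Height above start = (28.42 − 0) / 9.8 = 2.9 km
Altitude = 1200 m + 2900 m = 4100 m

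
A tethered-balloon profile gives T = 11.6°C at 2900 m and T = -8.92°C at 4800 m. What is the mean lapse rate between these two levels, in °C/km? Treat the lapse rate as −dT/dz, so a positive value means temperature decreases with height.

10.8°C/km

Γ = −ΔT/Δz = (11.6 − (-8.92)) / (4800 − 2900) m
  = 20.52°C / 1.9 km = 10.8°C/km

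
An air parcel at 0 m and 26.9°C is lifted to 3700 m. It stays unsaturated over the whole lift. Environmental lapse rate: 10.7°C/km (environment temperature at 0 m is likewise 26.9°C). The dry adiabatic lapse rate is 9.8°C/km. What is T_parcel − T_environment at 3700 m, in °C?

Parcel:
  Dry to 3700 m: -9.8 × 3.7 km = -36.26°C, so T = -9.36°C.
Environment:
  Environment to 3700 m: -10.7 × 3.7 km = -39.59°C, so T = -12.69°C.
T_parcel − T_env = -9.36 − (-12.69) = +3.33°C

+3.33°C (parcel warmer than environment)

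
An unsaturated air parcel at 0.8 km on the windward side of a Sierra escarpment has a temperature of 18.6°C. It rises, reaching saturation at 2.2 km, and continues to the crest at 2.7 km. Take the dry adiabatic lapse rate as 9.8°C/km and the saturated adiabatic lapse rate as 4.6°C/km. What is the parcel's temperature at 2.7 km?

2.58°C

800 → 2200 m (dry, 9.8°C/km): ΔT = -9.8 × 1.4 = -13.72°C → T = 4.88°C
2200 → 2700 m (saturated, 4.6°C/km): ΔT = -4.6 × 0.5 = -2.3°C → T = 2.58°C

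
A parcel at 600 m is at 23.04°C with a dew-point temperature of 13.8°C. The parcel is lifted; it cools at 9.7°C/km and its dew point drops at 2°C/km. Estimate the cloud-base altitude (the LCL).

1800 m

T and T_d converge at 9.7 − 2 = 7.7°C per km
Height above start = (23.04 − 13.8) / 7.7 = 1.2 km
LCL altitude = 600 m + 1200 m = 1800 m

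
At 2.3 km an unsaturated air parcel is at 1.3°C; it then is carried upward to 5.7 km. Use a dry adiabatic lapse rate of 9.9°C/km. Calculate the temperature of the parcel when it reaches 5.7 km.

-32.36°C

Dry adiabatic to 5700 m: -9.9 × 3.4 km = -33.66°C, so T = -32.36°C.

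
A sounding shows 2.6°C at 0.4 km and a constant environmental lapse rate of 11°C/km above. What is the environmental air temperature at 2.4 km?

-19.4°C

Environmental to 2400 m: -11 × 2 km = -22°C, so T = -19.4°C.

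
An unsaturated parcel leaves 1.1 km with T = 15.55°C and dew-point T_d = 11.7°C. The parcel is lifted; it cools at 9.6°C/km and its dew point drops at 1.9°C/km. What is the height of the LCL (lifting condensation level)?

1.6 km

T and T_d converge at 9.6 − 1.9 = 7.7°C per km
Height above start = (15.55 − 11.7) / 7.7 = 0.5 km
LCL altitude = 1100 m + 500 m = 1600 m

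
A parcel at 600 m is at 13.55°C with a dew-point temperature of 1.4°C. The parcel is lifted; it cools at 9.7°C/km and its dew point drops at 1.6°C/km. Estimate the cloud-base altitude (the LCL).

2100 m

T and T_d converge at 9.7 − 1.6 = 8.1°C per km
Height above start = (13.55 − 1.4) / 8.1 = 1.5 km
LCL altitude = 600 m + 1500 m = 2100 m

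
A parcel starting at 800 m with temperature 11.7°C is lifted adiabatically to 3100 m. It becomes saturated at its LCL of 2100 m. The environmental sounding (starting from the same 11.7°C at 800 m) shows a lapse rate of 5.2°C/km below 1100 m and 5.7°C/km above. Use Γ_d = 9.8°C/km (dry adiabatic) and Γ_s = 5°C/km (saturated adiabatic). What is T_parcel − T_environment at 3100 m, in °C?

Parcel:
  From 800 m to 2100 m (dry): cools by 9.8 × 1.3 = 12.74°C, giving -1.04°C.
  From 2100 m to 3100 m (saturated): cools by 5 × 1 = 5°C, giving -6.04°C.
Environment:
  From 800 m to 1100 m (environment, lower layer): cools by 5.2 × 0.3 = 1.56°C, giving 10.14°C.
  From 1100 m to 3100 m (environment, upper layer): cools by 5.7 × 2 = 11.4°C, giving -1.26°C.
T_parcel − T_env = -6.04 − (-1.26) = -4.78°C

-4.78°C (parcel cooler than environment)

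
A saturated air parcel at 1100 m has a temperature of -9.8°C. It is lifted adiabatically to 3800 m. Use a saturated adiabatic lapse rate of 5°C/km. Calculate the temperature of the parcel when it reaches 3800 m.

1100–3800 m, saturated adiabatic: Δz = 2.7 km ⇒ ΔT = -13.5°C; T = -23.3°C

-23.3°C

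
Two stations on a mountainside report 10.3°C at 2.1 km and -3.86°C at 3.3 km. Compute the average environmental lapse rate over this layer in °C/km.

11.8°C/km

Γ = −ΔT/Δz = (10.3 − (-3.86)) / (3300 − 2100) m
  = 14.16°C / 1.2 km = 11.8°C/km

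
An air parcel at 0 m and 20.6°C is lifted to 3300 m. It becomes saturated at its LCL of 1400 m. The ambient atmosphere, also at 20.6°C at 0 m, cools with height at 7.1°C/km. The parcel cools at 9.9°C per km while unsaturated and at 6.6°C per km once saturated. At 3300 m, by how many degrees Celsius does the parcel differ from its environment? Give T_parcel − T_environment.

Parcel:
  0 → 1400 m (dry, 9.9°C/km): ΔT = -9.9 × 1.4 = -13.86°C → T = 6.74°C
  1400 → 3300 m (saturated, 6.6°C/km): ΔT = -6.6 × 1.9 = -12.54°C → T = -5.8°C
Environment:
  0 → 3300 m (environment, 7.1°C/km): ΔT = -7.1 × 3.3 = -23.43°C → T = -2.83°C
T_parcel − T_env = -5.8 − (-2.83) = -2.97°C

-2.97°C (parcel cooler than environment)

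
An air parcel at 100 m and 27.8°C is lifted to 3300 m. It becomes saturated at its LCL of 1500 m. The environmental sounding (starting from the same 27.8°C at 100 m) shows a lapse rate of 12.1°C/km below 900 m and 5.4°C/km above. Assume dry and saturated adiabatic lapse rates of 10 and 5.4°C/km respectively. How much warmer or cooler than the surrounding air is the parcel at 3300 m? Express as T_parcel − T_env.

Parcel:
  From 100 m to 1500 m (dry): cools by 10 × 1.4 = 14°C, giving 13.8°C.
  From 1500 m to 3300 m (saturated): cools by 5.4 × 1.8 = 9.72°C, giving 4.08°C.
Environment:
  From 100 m to 900 m (environment, lower layer): cools by 12.1 × 0.8 = 9.68°C, giving 18.12°C.
  From 900 m to 3300 m (environment, upper layer): cools by 5.4 × 2.4 = 12.96°C, giving 5.16°C.
T_parcel − T_env = 4.08 − 5.16 = -1.08°C

-1.08°C (parcel cooler than environment)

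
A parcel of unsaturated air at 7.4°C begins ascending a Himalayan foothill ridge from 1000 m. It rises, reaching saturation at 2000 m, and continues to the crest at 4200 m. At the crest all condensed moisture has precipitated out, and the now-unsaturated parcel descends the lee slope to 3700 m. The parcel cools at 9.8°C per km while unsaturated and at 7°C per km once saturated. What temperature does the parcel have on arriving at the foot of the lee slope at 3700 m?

From 1000 m to 2000 m (dry): cools by 9.8 × 1 = 9.8°C, giving -2.4°C.
From 2000 m to 4200 m (saturated): cools by 7 × 2.2 = 15.4°C, giving -17.8°C.
From 4200 m to 3700 m (dry descent): warms by 9.8 × 0.5 = 4.9°C, giving -12.9°C.

-12.9°C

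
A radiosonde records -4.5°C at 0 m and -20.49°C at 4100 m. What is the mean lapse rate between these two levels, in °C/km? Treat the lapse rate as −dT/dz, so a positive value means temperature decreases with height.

Γ = −ΔT/Δz = (-4.5 − (-20.49)) / (4100 − 0) m
  = 15.99°C / 4.1 km = 3.9°C/km

3.9°C/km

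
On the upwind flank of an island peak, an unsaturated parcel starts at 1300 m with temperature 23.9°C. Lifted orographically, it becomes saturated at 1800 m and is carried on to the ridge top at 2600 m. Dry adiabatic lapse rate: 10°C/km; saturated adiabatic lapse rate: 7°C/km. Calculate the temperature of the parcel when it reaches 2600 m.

From 1300 m to 1800 m (dry): cools by 10 × 0.5 = 5°C, giving 18.9°C.
From 1800 m to 2600 m (saturated): cools by 7 × 0.8 = 5.6°C, giving 13.3°C.

13.3°C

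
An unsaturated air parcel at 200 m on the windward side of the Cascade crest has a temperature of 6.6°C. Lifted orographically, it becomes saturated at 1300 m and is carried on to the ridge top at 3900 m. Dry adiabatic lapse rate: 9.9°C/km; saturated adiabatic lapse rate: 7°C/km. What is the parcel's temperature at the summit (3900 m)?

From 200 m to 1300 m (dry): cools by 9.9 × 1.1 = 10.89°C, giving -4.29°C.
From 1300 m to 3900 m (saturated): cools by 7 × 2.6 = 18.2°C, giving -22.49°C.

-22.49°C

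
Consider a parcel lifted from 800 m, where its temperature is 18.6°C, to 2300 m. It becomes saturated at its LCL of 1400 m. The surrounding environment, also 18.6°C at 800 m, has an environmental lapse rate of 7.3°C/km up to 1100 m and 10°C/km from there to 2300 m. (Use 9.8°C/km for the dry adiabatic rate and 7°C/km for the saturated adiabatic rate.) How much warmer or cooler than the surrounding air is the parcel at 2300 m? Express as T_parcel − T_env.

Parcel:
  800 → 1400 m (dry, 9.8°C/km): ΔT = -9.8 × 0.6 = -5.88°C → T = 12.72°C
  1400 → 2300 m (saturated, 7°C/km): ΔT = -7 × 0.9 = -6.3°C → T = 6.42°C
Environment:
  800 → 1100 m (environment, lower layer, 7.3°C/km): ΔT = -7.3 × 0.3 = -2.19°C → T = 16.41°C
  1100 → 2300 m (environment, upper layer, 10°C/km): ΔT = -10 × 1.2 = -12°C → T = 4.41°C
T_parcel − T_env = 6.42 − 4.41 = +2.01°C

+2.01°C (parcel warmer than environment)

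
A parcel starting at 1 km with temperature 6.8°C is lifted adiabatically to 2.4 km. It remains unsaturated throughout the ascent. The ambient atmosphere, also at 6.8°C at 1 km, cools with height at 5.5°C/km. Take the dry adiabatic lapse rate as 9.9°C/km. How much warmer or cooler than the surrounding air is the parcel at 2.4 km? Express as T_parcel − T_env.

-6.16°C (parcel cooler than environment)

Parcel:
  1000 → 2400 m (dry, 9.9°C/km): ΔT = -9.9 × 1.4 = -13.86°C → T = -7.06°C
Environment:
  1000 → 2400 m (environment, 5.5°C/km): ΔT = -5.5 × 1.4 = -7.7°C → T = -0.9°C
T_parcel − T_env = -7.06 − (-0.9) = -6.16°C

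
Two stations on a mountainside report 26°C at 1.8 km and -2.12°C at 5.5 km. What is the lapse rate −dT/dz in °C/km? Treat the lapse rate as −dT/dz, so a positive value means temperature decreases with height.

Γ = −ΔT/Δz = (26 − (-2.12)) / (5500 − 1800) m
  = 28.12°C / 3.7 km = 7.6°C/km

7.6°C/km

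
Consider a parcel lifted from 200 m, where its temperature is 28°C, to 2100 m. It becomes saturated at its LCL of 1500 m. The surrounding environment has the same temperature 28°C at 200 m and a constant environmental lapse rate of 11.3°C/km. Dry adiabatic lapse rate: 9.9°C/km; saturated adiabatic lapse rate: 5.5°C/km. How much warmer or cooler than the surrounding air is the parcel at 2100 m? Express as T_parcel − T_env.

Parcel:
  200–1500 m, dry: Δz = 1.3 km ⇒ ΔT = -12.87°C; T = 15.13°C
  1500–2100 m, saturated: Δz = 0.6 km ⇒ ΔT = -3.3°C; T = 11.83°C
Environment:
  200–2100 m, environment: Δz = 1.9 km ⇒ ΔT = -21.47°C; T = 6.53°C
T_parcel − T_env = 11.83 − 6.53 = +5.3°C

+5.3°C (parcel warmer than environment)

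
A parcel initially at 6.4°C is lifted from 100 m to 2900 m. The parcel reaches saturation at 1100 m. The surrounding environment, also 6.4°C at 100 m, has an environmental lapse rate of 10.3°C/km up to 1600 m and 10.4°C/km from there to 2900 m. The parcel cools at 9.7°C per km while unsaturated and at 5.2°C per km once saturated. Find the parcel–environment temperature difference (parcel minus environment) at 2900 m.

Parcel:
  From 100 m to 1100 m (dry): cools by 9.7 × 1 = 9.7°C, giving -3.3°C.
  From 1100 m to 2900 m (saturated): cools by 5.2 × 1.8 = 9.36°C, giving -12.66°C.
Environment:
  From 100 m to 1600 m (environment, lower layer): cools by 10.3 × 1.5 = 15.45°C, giving -9.05°C.
  From 1600 m to 2900 m (environment, upper layer): cools by 10.4 × 1.3 = 13.52°C, giving -22.57°C.
T_parcel − T_env = -12.66 − (-22.57) = +9.91°C

+9.91°C (parcel warmer than environment)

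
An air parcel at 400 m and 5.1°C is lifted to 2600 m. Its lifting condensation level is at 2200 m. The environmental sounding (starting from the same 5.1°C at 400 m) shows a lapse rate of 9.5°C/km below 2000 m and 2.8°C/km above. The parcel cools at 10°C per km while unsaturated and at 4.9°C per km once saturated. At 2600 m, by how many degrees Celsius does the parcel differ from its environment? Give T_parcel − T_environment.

Parcel:
  From 400 m to 2200 m (dry): cools by 10 × 1.8 = 18°C, giving -12.9°C.
  From 2200 m to 2600 m (saturated): cools by 4.9 × 0.4 = 1.96°C, giving -14.86°C.
Environment:
  From 400 m to 2000 m (environment, lower layer): cools by 9.5 × 1.6 = 15.2°C, giving -10.1°C.
  From 2000 m to 2600 m (environment, upper layer): cools by 2.8 × 0.6 = 1.68°C, giving -11.78°C.
T_parcel − T_env = -14.86 − (-11.78) = -3.08°C

-3.08°C (parcel cooler than environment)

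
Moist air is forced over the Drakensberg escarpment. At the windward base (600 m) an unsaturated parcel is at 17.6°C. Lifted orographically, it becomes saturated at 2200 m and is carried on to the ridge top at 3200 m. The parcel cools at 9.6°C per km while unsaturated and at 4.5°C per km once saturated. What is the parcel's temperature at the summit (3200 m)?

600 → 2200 m (dry, 9.6°C/km): ΔT = -9.6 × 1.6 = -15.36°C → T = 2.24°C
2200 → 3200 m (saturated, 4.5°C/km): ΔT = -4.5 × 1 = -4.5°C → T = -2.26°C

-2.26°C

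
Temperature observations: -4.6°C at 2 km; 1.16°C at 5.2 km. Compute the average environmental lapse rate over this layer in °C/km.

Γ = −ΔT/Δz = (-4.6 − 1.16) / (5200 − 2000) m
  = -5.76°C / 3.2 km = -1.8°C/km

-1.8°C/km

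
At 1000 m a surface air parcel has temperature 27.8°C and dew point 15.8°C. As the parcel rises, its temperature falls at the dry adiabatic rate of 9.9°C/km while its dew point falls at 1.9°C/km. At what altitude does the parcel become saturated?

2500 m

T and T_d converge at 9.9 − 1.9 = 8°C per km
Height above start = (27.8 − 15.8) / 8 = 1.5 km
LCL altitude = 1000 m + 1500 m = 2500 m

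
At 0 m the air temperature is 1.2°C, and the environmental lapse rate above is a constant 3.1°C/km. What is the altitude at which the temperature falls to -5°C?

Height above start = (1.2 − (-5)) / 3.1 = 2 km
Altitude = 0 m + 2000 m = 2000 m

2000 m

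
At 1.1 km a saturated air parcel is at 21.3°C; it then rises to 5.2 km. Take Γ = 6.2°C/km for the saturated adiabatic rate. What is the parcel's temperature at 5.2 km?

-4.12°C

Saturated adiabatic to 5200 m: -6.2 × 4.1 km = -25.42°C, so T = -4.12°C.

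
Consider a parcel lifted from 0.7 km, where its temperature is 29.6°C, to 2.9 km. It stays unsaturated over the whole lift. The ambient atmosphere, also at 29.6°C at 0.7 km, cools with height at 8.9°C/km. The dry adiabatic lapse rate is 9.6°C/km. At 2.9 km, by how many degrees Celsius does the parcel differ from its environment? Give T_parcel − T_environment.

-1.54°C (parcel cooler than environment)

Parcel:
  700–2900 m, dry: Δz = 2.2 km ⇒ ΔT = -21.12°C; T = 8.48°C
Environment:
  700–2900 m, environment: Δz = 2.2 km ⇒ ΔT = -19.58°C; T = 10.02°C
T_parcel − T_env = 8.48 − 10.02 = -1.54°C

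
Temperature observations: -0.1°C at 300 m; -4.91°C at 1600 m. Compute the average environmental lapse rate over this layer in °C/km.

Γ = −ΔT/Δz = (-0.1 − (-4.91)) / (1600 − 300) m
  = 4.81°C / 1.3 km = 3.7°C/km

3.7°C/km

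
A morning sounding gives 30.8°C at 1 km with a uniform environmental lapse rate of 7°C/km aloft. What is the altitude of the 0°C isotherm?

5.4 km

Height above start = (30.8 − 0) / 7 = 4.4 km
Altitude = 1000 m + 4400 m = 5400 m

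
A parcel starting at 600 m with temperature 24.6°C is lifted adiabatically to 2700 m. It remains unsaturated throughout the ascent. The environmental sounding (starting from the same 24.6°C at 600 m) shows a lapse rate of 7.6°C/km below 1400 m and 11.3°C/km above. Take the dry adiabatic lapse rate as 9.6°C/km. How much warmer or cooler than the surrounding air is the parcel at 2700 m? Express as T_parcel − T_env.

Parcel:
  600 → 2700 m (dry, 9.6°C/km): ΔT = -9.6 × 2.1 = -20.16°C → T = 4.44°C
Environment:
  600 → 1400 m (environment, lower layer, 7.6°C/km): ΔT = -7.6 × 0.8 = -6.08°C → T = 18.52°C
  1400 → 2700 m (environment, upper layer, 11.3°C/km): ΔT = -11.3 × 1.3 = -14.69°C → T = 3.83°C
T_parcel − T_env = 4.44 − 3.83 = +0.61°C

+0.61°C (parcel warmer than environment)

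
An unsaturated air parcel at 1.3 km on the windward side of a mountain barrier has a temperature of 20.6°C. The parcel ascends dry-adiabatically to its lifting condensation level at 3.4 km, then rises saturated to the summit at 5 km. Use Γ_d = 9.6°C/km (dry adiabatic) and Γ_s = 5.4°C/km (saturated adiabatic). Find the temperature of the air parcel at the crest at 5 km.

-8.2°C

From 1300 m to 3400 m (dry): cools by 9.6 × 2.1 = 20.16°C, giving 0.44°C.
From 3400 m to 5000 m (saturated): cools by 5.4 × 1.6 = 8.64°C, giving -8.2°C.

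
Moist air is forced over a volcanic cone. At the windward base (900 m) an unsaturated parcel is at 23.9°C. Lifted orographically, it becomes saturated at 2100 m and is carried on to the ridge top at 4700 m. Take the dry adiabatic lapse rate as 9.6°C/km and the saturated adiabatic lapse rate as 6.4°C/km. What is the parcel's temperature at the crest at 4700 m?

900 → 2100 m (dry, 9.6°C/km): ΔT = -9.6 × 1.2 = -11.52°C → T = 12.38°C
2100 → 4700 m (saturated, 6.4°C/km): ΔT = -6.4 × 2.6 = -16.64°C → T = -4.26°C

-4.26°C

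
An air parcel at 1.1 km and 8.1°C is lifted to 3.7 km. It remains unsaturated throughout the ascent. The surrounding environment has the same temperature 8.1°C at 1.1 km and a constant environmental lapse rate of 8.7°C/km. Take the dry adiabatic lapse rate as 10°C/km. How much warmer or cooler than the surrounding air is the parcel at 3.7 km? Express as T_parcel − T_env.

-3.38°C (parcel cooler than environment)

Parcel:
  From 1100 m to 3700 m (dry): cools by 10 × 2.6 = 26°C, giving -17.9°C.
Environment:
  From 1100 m to 3700 m (environment): cools by 8.7 × 2.6 = 22.62°C, giving -14.52°C.
T_parcel − T_env = -17.9 − (-14.52) = -3.38°C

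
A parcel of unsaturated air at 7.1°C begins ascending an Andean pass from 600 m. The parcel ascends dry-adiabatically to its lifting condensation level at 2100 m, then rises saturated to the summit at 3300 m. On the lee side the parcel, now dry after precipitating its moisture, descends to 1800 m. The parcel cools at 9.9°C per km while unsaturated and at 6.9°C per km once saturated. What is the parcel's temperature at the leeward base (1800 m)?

-1.18°C

From 600 m to 2100 m (dry): cools by 9.9 × 1.5 = 14.85°C, giving -7.75°C.
From 2100 m to 3300 m (saturated): cools by 6.9 × 1.2 = 8.28°C, giving -16.03°C.
From 3300 m to 1800 m (dry descent): warms by 9.9 × 1.5 = 14.85°C, giving -1.18°C.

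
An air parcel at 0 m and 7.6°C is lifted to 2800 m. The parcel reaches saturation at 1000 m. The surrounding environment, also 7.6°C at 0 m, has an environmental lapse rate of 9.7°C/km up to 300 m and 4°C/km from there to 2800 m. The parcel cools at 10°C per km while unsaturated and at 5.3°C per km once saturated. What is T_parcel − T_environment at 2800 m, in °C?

-6.63°C (parcel cooler than environment)

Parcel:
  0 → 1000 m (dry, 10°C/km): ΔT = -10 × 1 = -10°C → T = -2.4°C
  1000 → 2800 m (saturated, 5.3°C/km): ΔT = -5.3 × 1.8 = -9.54°C → T = -11.94°C
Environment:
  0 → 300 m (environment, lower layer, 9.7°C/km): ΔT = -9.7 × 0.3 = -2.91°C → T = 4.69°C
  300 → 2800 m (environment, upper layer, 4°C/km): ΔT = -4 × 2.5 = -10°C → T = -5.31°C
T_parcel − T_env = -11.94 − (-5.31) = -6.63°C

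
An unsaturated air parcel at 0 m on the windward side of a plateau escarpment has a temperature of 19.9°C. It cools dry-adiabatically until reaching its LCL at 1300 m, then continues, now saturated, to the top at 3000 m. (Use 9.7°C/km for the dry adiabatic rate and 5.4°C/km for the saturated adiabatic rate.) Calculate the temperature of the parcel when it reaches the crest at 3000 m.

0–1300 m, dry: Δz = 1.3 km ⇒ ΔT = -12.61°C; T = 7.29°C
1300–3000 m, saturated: Δz = 1.7 km ⇒ ΔT = -9.18°C; T = -1.89°C

-1.89°C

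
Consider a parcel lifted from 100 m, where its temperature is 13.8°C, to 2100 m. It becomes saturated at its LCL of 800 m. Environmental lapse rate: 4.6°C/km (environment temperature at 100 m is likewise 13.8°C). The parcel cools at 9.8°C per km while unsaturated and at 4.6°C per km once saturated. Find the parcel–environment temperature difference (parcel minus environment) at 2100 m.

Parcel:
  100–800 m, dry: Δz = 0.7 km ⇒ ΔT = -6.86°C; T = 6.94°C
  800–2100 m, saturated: Δz = 1.3 km ⇒ ΔT = -5.98°C; T = 0.96°C
Environment:
  100–2100 m, environment: Δz = 2 km ⇒ ΔT = -9.2°C; T = 4.6°C
T_parcel − T_env = 0.96 − 4.6 = -3.64°C

-3.64°C (parcel cooler than environment)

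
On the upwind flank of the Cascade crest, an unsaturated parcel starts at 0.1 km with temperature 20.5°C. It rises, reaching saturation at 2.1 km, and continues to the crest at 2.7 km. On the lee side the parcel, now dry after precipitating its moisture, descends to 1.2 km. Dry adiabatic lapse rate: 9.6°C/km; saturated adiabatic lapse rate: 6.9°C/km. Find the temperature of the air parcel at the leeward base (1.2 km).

From 100 m to 2100 m (dry): cools by 9.6 × 2 = 19.2°C, giving 1.3°C.
From 2100 m to 2700 m (saturated): cools by 6.9 × 0.6 = 4.14°C, giving -2.84°C.
From 2700 m to 1200 m (dry descent): warms by 9.6 × 1.5 = 14.4°C, giving 11.56°C.

11.56°C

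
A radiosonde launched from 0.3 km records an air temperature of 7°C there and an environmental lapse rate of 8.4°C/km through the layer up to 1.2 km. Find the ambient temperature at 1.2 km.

Environmental to 1200 m: -8.4 × 0.9 km = -7.56°C, so T = -0.56°C.

-0.56°C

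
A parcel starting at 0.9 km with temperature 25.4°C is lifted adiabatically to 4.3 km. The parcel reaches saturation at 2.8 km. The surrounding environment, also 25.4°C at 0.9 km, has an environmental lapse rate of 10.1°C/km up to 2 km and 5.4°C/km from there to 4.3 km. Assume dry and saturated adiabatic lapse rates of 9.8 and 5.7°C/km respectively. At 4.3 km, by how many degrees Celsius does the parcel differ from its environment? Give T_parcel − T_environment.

-3.64°C (parcel cooler than environment)

Parcel:
  Dry to 2800 m: -9.8 × 1.9 km = -18.62°C, so T = 6.78°C.
  Saturated to 4300 m: -5.7 × 1.5 km = -8.55°C, so T = -1.77°C.
Environment:
  Environment, lower layer to 2000 m: -10.1 × 1.1 km = -11.11°C, so T = 14.29°C.
  Environment, upper layer to 4300 m: -5.4 × 2.3 km = -12.42°C, so T = 1.87°C.
T_parcel − T_env = -1.77 − 1.87 = -3.64°C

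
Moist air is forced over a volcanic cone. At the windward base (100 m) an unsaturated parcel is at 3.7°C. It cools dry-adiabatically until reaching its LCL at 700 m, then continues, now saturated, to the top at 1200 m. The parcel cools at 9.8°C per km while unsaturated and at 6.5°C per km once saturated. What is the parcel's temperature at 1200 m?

Dry to 700 m: -9.8 × 0.6 km = -5.88°C, so T = -2.18°C.
Saturated to 1200 m: -6.5 × 0.5 km = -3.25°C, so T = -5.43°C.

-5.43°C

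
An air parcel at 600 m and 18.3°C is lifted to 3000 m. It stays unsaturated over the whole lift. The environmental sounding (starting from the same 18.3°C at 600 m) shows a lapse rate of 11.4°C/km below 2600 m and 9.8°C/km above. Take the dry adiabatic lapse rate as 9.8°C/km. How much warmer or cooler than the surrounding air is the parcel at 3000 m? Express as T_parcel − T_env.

Parcel:
  From 600 m to 3000 m (dry): cools by 9.8 × 2.4 = 23.52°C, giving -5.22°C.
Environment:
  From 600 m to 2600 m (environment, lower layer): cools by 11.4 × 2 = 22.8°C, giving -4.5°C.
  From 2600 m to 3000 m (environment, upper layer): cools by 9.8 × 0.4 = 3.92°C, giving -8.42°C.
T_parcel − T_env = -5.22 − (-8.42) = +3.2°C

+3.2°C (parcel warmer than environment)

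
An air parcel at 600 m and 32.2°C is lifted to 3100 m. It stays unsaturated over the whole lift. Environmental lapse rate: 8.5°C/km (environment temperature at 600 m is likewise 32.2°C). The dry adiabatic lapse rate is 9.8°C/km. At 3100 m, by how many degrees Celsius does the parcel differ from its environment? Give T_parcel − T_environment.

-3.25°C (parcel cooler than environment)

Parcel:
  600–3100 m, dry: Δz = 2.5 km ⇒ ΔT = -24.5°C; T = 7.7°C
Environment:
  600–3100 m, environment: Δz = 2.5 km ⇒ ΔT = -21.25°C; T = 10.95°C
T_parcel − T_env = 7.7 − 10.95 = -3.25°C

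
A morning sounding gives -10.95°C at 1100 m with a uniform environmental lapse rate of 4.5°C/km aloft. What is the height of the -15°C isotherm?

Height above start = (-10.95 − (-15)) / 4.5 = 0.9 km
Altitude = 1100 m + 900 m = 2000 m

2000 m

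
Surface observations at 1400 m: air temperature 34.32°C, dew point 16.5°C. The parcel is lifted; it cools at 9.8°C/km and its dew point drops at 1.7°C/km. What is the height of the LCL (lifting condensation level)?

3600 m

T and T_d converge at 9.8 − 1.7 = 8.1°C per km
Height above start = (34.32 − 16.5) / 8.1 = 2.2 km
LCL altitude = 1400 m + 2200 m = 3600 m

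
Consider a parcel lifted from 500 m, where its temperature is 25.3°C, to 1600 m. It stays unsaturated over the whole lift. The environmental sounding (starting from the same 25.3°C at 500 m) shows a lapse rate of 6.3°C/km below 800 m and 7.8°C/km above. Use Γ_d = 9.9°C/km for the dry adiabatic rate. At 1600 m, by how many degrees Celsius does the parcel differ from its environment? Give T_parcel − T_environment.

-2.76°C (parcel cooler than environment)

Parcel:
  500–1600 m, dry: Δz = 1.1 km ⇒ ΔT = -10.89°C; T = 14.41°C
Environment:
  500–800 m, environment, lower layer: Δz = 0.3 km ⇒ ΔT = -1.89°C; T = 23.41°C
  800–1600 m, environment, upper layer: Δz = 0.8 km ⇒ ΔT = -6.24°C; T = 17.17°C
T_parcel − T_env = 14.41 − 17.17 = -2.76°C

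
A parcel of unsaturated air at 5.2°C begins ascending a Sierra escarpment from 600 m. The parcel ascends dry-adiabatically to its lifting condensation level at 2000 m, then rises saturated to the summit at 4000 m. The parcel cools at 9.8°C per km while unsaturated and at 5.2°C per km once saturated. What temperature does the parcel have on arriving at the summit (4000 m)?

-18.92°C

600–2000 m, dry: Δz = 1.4 km ⇒ ΔT = -13.72°C; T = -8.52°C
2000–4000 m, saturated: Δz = 2 km ⇒ ΔT = -10.4°C; T = -18.92°C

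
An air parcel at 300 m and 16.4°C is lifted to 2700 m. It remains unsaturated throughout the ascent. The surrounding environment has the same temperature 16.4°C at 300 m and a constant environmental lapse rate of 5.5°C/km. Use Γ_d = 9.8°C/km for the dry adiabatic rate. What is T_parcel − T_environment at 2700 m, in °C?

Parcel:
  From 300 m to 2700 m (dry): cools by 9.8 × 2.4 = 23.52°C, giving -7.12°C.
Environment:
  From 300 m to 2700 m (environment): cools by 5.5 × 2.4 = 13.2°C, giving 3.2°C.
T_parcel − T_env = -7.12 − 3.2 = -10.32°C

-10.32°C (parcel cooler than environment)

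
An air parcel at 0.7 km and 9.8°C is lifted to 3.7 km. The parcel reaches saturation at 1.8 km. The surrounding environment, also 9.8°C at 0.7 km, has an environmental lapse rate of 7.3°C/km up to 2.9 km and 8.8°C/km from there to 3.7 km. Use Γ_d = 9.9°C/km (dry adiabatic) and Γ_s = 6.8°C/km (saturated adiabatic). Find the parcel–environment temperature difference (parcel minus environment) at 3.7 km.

Parcel:
  700–1800 m, dry: Δz = 1.1 km ⇒ ΔT = -10.89°C; T = -1.09°C
  1800–3700 m, saturated: Δz = 1.9 km ⇒ ΔT = -12.92°C; T = -14.01°C
Environment:
  700–2900 m, environment, lower layer: Δz = 2.2 km ⇒ ΔT = -16.06°C; T = -6.26°C
  2900–3700 m, environment, upper layer: Δz = 0.8 km ⇒ ΔT = -7.04°C; T = -13.3°C
T_parcel − T_env = -14.01 − (-13.3) = -0.71°C

-0.71°C (parcel cooler than environment)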